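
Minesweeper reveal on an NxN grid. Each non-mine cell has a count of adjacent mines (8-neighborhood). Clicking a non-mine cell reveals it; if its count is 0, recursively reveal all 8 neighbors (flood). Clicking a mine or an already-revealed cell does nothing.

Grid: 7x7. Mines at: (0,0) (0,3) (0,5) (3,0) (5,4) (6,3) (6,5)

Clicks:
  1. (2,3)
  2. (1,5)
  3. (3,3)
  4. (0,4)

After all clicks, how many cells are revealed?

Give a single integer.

Click 1 (2,3) count=0: revealed 34 new [(1,1) (1,2) (1,3) (1,4) (1,5) (1,6) (2,1) (2,2) (2,3) (2,4) (2,5) (2,6) (3,1) (3,2) (3,3) (3,4) (3,5) (3,6) (4,0) (4,1) (4,2) (4,3) (4,4) (4,5) (4,6) (5,0) (5,1) (5,2) (5,3) (5,5) (5,6) (6,0) (6,1) (6,2)] -> total=34
Click 2 (1,5) count=1: revealed 0 new [(none)] -> total=34
Click 3 (3,3) count=0: revealed 0 new [(none)] -> total=34
Click 4 (0,4) count=2: revealed 1 new [(0,4)] -> total=35

Answer: 35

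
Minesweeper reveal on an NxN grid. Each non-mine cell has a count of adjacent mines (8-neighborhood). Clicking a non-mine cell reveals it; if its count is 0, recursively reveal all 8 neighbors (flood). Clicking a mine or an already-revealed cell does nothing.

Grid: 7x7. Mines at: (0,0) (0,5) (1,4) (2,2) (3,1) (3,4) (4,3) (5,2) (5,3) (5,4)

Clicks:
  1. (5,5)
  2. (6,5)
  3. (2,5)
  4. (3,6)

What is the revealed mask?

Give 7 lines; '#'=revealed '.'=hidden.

Answer: .......
.....##
.....##
.....##
.....##
.....##
.....##

Derivation:
Click 1 (5,5) count=1: revealed 1 new [(5,5)] -> total=1
Click 2 (6,5) count=1: revealed 1 new [(6,5)] -> total=2
Click 3 (2,5) count=2: revealed 1 new [(2,5)] -> total=3
Click 4 (3,6) count=0: revealed 9 new [(1,5) (1,6) (2,6) (3,5) (3,6) (4,5) (4,6) (5,6) (6,6)] -> total=12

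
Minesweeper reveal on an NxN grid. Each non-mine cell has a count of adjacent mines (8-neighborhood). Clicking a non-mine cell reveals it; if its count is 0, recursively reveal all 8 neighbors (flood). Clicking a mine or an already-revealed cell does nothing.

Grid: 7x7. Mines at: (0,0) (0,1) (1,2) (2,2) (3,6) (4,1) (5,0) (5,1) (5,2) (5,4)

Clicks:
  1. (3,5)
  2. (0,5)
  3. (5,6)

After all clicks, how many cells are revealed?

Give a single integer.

Answer: 23

Derivation:
Click 1 (3,5) count=1: revealed 1 new [(3,5)] -> total=1
Click 2 (0,5) count=0: revealed 17 new [(0,3) (0,4) (0,5) (0,6) (1,3) (1,4) (1,5) (1,6) (2,3) (2,4) (2,5) (2,6) (3,3) (3,4) (4,3) (4,4) (4,5)] -> total=18
Click 3 (5,6) count=0: revealed 5 new [(4,6) (5,5) (5,6) (6,5) (6,6)] -> total=23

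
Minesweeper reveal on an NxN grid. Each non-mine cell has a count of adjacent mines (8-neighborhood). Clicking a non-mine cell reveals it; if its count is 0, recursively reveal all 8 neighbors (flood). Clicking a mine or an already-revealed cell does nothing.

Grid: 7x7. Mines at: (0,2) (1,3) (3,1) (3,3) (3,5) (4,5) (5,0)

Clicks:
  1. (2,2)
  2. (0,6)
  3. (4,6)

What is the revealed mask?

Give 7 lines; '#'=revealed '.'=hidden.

Click 1 (2,2) count=3: revealed 1 new [(2,2)] -> total=1
Click 2 (0,6) count=0: revealed 9 new [(0,4) (0,5) (0,6) (1,4) (1,5) (1,6) (2,4) (2,5) (2,6)] -> total=10
Click 3 (4,6) count=2: revealed 1 new [(4,6)] -> total=11

Answer: ....###
....###
..#.###
.......
......#
.......
.......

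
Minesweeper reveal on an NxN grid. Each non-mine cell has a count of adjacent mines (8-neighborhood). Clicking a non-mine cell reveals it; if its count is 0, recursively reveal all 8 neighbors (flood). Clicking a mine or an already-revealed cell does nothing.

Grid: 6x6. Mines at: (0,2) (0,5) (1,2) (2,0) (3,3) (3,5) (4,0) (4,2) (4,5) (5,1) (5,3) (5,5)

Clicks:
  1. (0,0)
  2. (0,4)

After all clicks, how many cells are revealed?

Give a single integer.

Click 1 (0,0) count=0: revealed 4 new [(0,0) (0,1) (1,0) (1,1)] -> total=4
Click 2 (0,4) count=1: revealed 1 new [(0,4)] -> total=5

Answer: 5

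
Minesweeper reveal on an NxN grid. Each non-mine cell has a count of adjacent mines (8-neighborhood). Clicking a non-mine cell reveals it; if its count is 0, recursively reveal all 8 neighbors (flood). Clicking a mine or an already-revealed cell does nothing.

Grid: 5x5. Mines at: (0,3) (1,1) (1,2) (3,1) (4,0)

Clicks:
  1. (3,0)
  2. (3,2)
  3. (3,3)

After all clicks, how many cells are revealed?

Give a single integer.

Answer: 12

Derivation:
Click 1 (3,0) count=2: revealed 1 new [(3,0)] -> total=1
Click 2 (3,2) count=1: revealed 1 new [(3,2)] -> total=2
Click 3 (3,3) count=0: revealed 10 new [(1,3) (1,4) (2,2) (2,3) (2,4) (3,3) (3,4) (4,2) (4,3) (4,4)] -> total=12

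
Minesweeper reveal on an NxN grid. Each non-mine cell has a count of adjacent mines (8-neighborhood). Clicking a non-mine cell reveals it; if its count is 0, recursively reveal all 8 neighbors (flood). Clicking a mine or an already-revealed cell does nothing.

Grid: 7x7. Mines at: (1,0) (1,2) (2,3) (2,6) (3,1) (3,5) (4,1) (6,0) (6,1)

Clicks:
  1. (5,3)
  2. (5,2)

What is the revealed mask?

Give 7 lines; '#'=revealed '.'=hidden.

Answer: .......
.......
.......
..###..
..#####
..#####
..#####

Derivation:
Click 1 (5,3) count=0: revealed 18 new [(3,2) (3,3) (3,4) (4,2) (4,3) (4,4) (4,5) (4,6) (5,2) (5,3) (5,4) (5,5) (5,6) (6,2) (6,3) (6,4) (6,5) (6,6)] -> total=18
Click 2 (5,2) count=2: revealed 0 new [(none)] -> total=18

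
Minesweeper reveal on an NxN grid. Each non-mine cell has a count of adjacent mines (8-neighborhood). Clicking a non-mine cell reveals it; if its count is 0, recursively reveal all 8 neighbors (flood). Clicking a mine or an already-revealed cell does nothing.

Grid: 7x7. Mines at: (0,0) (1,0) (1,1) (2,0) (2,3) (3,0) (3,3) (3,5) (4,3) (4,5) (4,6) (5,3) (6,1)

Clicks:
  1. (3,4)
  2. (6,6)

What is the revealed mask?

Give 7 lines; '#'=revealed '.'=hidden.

Click 1 (3,4) count=5: revealed 1 new [(3,4)] -> total=1
Click 2 (6,6) count=0: revealed 6 new [(5,4) (5,5) (5,6) (6,4) (6,5) (6,6)] -> total=7

Answer: .......
.......
.......
....#..
.......
....###
....###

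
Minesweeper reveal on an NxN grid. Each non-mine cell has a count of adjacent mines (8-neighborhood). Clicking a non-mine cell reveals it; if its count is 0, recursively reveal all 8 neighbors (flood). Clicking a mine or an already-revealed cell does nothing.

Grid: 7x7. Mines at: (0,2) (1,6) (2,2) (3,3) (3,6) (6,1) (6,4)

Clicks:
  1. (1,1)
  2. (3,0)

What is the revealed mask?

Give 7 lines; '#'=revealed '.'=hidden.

Answer: ##.....
##.....
##.....
###....
###....
###....
.......

Derivation:
Click 1 (1,1) count=2: revealed 1 new [(1,1)] -> total=1
Click 2 (3,0) count=0: revealed 14 new [(0,0) (0,1) (1,0) (2,0) (2,1) (3,0) (3,1) (3,2) (4,0) (4,1) (4,2) (5,0) (5,1) (5,2)] -> total=15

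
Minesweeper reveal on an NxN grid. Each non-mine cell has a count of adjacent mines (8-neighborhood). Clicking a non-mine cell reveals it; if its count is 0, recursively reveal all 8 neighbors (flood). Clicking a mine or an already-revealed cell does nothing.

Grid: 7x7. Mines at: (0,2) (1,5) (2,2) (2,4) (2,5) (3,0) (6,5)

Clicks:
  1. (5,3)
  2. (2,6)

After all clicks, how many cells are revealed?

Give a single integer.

Answer: 26

Derivation:
Click 1 (5,3) count=0: revealed 25 new [(3,1) (3,2) (3,3) (3,4) (3,5) (3,6) (4,0) (4,1) (4,2) (4,3) (4,4) (4,5) (4,6) (5,0) (5,1) (5,2) (5,3) (5,4) (5,5) (5,6) (6,0) (6,1) (6,2) (6,3) (6,4)] -> total=25
Click 2 (2,6) count=2: revealed 1 new [(2,6)] -> total=26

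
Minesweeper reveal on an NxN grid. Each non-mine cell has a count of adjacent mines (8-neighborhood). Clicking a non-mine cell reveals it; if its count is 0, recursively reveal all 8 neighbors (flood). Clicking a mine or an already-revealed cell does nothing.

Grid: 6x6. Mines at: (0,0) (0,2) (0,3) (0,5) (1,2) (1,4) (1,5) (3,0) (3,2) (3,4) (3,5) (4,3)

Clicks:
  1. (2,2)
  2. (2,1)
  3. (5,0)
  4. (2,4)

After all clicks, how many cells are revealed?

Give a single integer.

Answer: 9

Derivation:
Click 1 (2,2) count=2: revealed 1 new [(2,2)] -> total=1
Click 2 (2,1) count=3: revealed 1 new [(2,1)] -> total=2
Click 3 (5,0) count=0: revealed 6 new [(4,0) (4,1) (4,2) (5,0) (5,1) (5,2)] -> total=8
Click 4 (2,4) count=4: revealed 1 new [(2,4)] -> total=9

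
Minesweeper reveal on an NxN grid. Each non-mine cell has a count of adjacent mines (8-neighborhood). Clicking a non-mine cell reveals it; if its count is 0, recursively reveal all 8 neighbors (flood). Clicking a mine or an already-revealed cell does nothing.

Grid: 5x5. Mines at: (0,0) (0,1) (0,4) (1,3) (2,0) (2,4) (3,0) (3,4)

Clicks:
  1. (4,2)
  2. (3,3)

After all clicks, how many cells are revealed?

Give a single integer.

Answer: 9

Derivation:
Click 1 (4,2) count=0: revealed 9 new [(2,1) (2,2) (2,3) (3,1) (3,2) (3,3) (4,1) (4,2) (4,3)] -> total=9
Click 2 (3,3) count=2: revealed 0 new [(none)] -> total=9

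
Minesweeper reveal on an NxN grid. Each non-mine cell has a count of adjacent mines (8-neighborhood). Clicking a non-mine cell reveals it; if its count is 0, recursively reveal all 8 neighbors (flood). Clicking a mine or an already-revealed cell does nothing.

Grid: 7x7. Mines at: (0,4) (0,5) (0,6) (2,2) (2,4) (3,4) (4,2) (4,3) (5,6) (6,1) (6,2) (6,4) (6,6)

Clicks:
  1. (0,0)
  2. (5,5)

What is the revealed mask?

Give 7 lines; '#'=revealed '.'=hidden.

Click 1 (0,0) count=0: revealed 16 new [(0,0) (0,1) (0,2) (0,3) (1,0) (1,1) (1,2) (1,3) (2,0) (2,1) (3,0) (3,1) (4,0) (4,1) (5,0) (5,1)] -> total=16
Click 2 (5,5) count=3: revealed 1 new [(5,5)] -> total=17

Answer: ####...
####...
##.....
##.....
##.....
##...#.
.......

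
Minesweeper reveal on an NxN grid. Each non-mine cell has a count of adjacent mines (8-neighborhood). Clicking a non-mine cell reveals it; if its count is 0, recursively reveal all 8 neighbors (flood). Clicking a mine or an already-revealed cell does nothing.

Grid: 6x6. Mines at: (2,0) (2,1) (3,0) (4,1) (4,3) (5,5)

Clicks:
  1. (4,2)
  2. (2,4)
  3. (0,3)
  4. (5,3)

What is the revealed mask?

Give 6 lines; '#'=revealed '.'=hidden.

Answer: ######
######
..####
..####
..#.##
...#..

Derivation:
Click 1 (4,2) count=2: revealed 1 new [(4,2)] -> total=1
Click 2 (2,4) count=0: revealed 22 new [(0,0) (0,1) (0,2) (0,3) (0,4) (0,5) (1,0) (1,1) (1,2) (1,3) (1,4) (1,5) (2,2) (2,3) (2,4) (2,5) (3,2) (3,3) (3,4) (3,5) (4,4) (4,5)] -> total=23
Click 3 (0,3) count=0: revealed 0 new [(none)] -> total=23
Click 4 (5,3) count=1: revealed 1 new [(5,3)] -> total=24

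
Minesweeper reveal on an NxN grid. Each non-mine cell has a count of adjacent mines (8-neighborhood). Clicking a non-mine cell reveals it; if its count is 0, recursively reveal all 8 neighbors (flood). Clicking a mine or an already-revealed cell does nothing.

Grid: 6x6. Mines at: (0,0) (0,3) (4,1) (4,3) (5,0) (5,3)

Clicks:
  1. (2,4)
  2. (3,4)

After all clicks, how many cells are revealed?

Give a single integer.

Click 1 (2,4) count=0: revealed 24 new [(0,4) (0,5) (1,0) (1,1) (1,2) (1,3) (1,4) (1,5) (2,0) (2,1) (2,2) (2,3) (2,4) (2,5) (3,0) (3,1) (3,2) (3,3) (3,4) (3,5) (4,4) (4,5) (5,4) (5,5)] -> total=24
Click 2 (3,4) count=1: revealed 0 new [(none)] -> total=24

Answer: 24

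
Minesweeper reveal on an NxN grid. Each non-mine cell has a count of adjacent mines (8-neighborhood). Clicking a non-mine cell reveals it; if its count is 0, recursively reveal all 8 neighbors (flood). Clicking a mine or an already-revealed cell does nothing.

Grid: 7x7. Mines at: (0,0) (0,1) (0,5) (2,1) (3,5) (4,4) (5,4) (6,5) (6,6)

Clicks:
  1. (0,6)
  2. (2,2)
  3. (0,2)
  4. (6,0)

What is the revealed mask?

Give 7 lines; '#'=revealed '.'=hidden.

Answer: ..#...#
.......
..#....
####...
####...
####...
####...

Derivation:
Click 1 (0,6) count=1: revealed 1 new [(0,6)] -> total=1
Click 2 (2,2) count=1: revealed 1 new [(2,2)] -> total=2
Click 3 (0,2) count=1: revealed 1 new [(0,2)] -> total=3
Click 4 (6,0) count=0: revealed 16 new [(3,0) (3,1) (3,2) (3,3) (4,0) (4,1) (4,2) (4,3) (5,0) (5,1) (5,2) (5,3) (6,0) (6,1) (6,2) (6,3)] -> total=19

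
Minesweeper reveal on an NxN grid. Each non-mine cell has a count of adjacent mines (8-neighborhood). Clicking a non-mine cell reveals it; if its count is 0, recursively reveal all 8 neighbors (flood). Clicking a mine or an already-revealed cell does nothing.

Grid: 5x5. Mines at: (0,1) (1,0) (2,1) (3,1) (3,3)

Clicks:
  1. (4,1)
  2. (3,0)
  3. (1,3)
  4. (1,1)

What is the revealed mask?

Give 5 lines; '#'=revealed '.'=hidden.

Click 1 (4,1) count=1: revealed 1 new [(4,1)] -> total=1
Click 2 (3,0) count=2: revealed 1 new [(3,0)] -> total=2
Click 3 (1,3) count=0: revealed 9 new [(0,2) (0,3) (0,4) (1,2) (1,3) (1,4) (2,2) (2,3) (2,4)] -> total=11
Click 4 (1,1) count=3: revealed 1 new [(1,1)] -> total=12

Answer: ..###
.####
..###
#....
.#...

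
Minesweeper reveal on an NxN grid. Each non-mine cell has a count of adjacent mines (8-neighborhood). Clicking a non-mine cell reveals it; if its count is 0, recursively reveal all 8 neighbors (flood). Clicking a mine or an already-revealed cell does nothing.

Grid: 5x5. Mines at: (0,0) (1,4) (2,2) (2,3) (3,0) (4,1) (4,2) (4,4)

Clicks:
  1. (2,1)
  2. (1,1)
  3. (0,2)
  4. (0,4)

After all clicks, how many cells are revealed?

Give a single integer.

Click 1 (2,1) count=2: revealed 1 new [(2,1)] -> total=1
Click 2 (1,1) count=2: revealed 1 new [(1,1)] -> total=2
Click 3 (0,2) count=0: revealed 5 new [(0,1) (0,2) (0,3) (1,2) (1,3)] -> total=7
Click 4 (0,4) count=1: revealed 1 new [(0,4)] -> total=8

Answer: 8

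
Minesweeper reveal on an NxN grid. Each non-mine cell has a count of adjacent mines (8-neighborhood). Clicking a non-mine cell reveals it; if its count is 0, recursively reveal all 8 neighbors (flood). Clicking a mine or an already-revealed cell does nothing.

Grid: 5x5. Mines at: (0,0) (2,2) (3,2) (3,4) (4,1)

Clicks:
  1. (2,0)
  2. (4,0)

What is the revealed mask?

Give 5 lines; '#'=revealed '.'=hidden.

Answer: .....
##...
##...
##...
#....

Derivation:
Click 1 (2,0) count=0: revealed 6 new [(1,0) (1,1) (2,0) (2,1) (3,0) (3,1)] -> total=6
Click 2 (4,0) count=1: revealed 1 new [(4,0)] -> total=7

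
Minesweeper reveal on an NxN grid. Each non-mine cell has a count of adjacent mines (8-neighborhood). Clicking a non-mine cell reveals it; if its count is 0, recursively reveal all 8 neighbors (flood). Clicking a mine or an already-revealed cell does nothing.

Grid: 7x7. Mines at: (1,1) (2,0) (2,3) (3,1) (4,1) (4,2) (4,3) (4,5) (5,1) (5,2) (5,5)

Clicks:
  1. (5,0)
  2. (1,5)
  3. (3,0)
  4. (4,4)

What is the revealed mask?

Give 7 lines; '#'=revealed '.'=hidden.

Answer: ..#####
..#####
....###
#...###
....#..
#......
.......

Derivation:
Click 1 (5,0) count=2: revealed 1 new [(5,0)] -> total=1
Click 2 (1,5) count=0: revealed 16 new [(0,2) (0,3) (0,4) (0,5) (0,6) (1,2) (1,3) (1,4) (1,5) (1,6) (2,4) (2,5) (2,6) (3,4) (3,5) (3,6)] -> total=17
Click 3 (3,0) count=3: revealed 1 new [(3,0)] -> total=18
Click 4 (4,4) count=3: revealed 1 new [(4,4)] -> total=19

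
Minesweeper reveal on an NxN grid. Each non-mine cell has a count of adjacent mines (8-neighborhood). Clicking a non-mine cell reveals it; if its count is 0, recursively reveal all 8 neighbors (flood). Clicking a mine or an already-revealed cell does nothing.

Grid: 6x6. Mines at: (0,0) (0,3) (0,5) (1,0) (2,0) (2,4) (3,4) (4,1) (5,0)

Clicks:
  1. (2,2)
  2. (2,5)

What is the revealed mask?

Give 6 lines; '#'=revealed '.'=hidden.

Answer: ......
.###..
.###.#
.###..
......
......

Derivation:
Click 1 (2,2) count=0: revealed 9 new [(1,1) (1,2) (1,3) (2,1) (2,2) (2,3) (3,1) (3,2) (3,3)] -> total=9
Click 2 (2,5) count=2: revealed 1 new [(2,5)] -> total=10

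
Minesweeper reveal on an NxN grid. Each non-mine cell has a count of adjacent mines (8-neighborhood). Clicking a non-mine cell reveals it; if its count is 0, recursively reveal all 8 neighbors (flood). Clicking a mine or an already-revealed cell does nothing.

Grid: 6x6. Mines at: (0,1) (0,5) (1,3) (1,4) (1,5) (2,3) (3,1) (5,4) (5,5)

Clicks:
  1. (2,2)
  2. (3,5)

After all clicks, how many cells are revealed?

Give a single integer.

Click 1 (2,2) count=3: revealed 1 new [(2,2)] -> total=1
Click 2 (3,5) count=0: revealed 6 new [(2,4) (2,5) (3,4) (3,5) (4,4) (4,5)] -> total=7

Answer: 7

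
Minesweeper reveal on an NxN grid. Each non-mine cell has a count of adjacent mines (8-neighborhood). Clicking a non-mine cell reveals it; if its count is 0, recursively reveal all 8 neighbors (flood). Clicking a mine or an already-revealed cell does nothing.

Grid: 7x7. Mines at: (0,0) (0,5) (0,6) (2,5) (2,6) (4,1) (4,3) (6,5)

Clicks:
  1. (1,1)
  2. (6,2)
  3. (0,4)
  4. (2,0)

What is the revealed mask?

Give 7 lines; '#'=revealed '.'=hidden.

Click 1 (1,1) count=1: revealed 1 new [(1,1)] -> total=1
Click 2 (6,2) count=0: revealed 10 new [(5,0) (5,1) (5,2) (5,3) (5,4) (6,0) (6,1) (6,2) (6,3) (6,4)] -> total=11
Click 3 (0,4) count=1: revealed 1 new [(0,4)] -> total=12
Click 4 (2,0) count=0: revealed 17 new [(0,1) (0,2) (0,3) (1,0) (1,2) (1,3) (1,4) (2,0) (2,1) (2,2) (2,3) (2,4) (3,0) (3,1) (3,2) (3,3) (3,4)] -> total=29

Answer: .####..
#####..
#####..
#####..
.......
#####..
#####..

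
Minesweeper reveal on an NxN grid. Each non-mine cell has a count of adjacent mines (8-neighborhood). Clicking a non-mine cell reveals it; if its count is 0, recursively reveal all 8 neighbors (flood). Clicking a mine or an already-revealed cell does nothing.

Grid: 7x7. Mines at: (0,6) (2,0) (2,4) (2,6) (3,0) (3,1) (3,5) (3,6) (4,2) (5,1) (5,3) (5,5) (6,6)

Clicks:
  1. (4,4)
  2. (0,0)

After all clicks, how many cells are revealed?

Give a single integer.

Click 1 (4,4) count=3: revealed 1 new [(4,4)] -> total=1
Click 2 (0,0) count=0: revealed 15 new [(0,0) (0,1) (0,2) (0,3) (0,4) (0,5) (1,0) (1,1) (1,2) (1,3) (1,4) (1,5) (2,1) (2,2) (2,3)] -> total=16

Answer: 16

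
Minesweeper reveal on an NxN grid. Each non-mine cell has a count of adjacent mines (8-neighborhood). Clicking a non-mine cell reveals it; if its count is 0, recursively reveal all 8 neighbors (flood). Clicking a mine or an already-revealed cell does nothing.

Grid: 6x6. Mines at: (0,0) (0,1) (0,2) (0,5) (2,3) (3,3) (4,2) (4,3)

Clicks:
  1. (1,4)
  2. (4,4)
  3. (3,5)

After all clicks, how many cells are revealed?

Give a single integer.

Answer: 10

Derivation:
Click 1 (1,4) count=2: revealed 1 new [(1,4)] -> total=1
Click 2 (4,4) count=2: revealed 1 new [(4,4)] -> total=2
Click 3 (3,5) count=0: revealed 8 new [(1,5) (2,4) (2,5) (3,4) (3,5) (4,5) (5,4) (5,5)] -> total=10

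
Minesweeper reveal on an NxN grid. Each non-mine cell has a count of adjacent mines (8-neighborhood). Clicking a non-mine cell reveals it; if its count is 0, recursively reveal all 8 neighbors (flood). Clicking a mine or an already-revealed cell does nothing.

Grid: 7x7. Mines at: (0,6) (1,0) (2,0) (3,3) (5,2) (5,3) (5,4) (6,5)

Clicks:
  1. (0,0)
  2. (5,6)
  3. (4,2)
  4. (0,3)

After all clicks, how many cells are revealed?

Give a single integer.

Click 1 (0,0) count=1: revealed 1 new [(0,0)] -> total=1
Click 2 (5,6) count=1: revealed 1 new [(5,6)] -> total=2
Click 3 (4,2) count=3: revealed 1 new [(4,2)] -> total=3
Click 4 (0,3) count=0: revealed 24 new [(0,1) (0,2) (0,3) (0,4) (0,5) (1,1) (1,2) (1,3) (1,4) (1,5) (1,6) (2,1) (2,2) (2,3) (2,4) (2,5) (2,6) (3,4) (3,5) (3,6) (4,4) (4,5) (4,6) (5,5)] -> total=27

Answer: 27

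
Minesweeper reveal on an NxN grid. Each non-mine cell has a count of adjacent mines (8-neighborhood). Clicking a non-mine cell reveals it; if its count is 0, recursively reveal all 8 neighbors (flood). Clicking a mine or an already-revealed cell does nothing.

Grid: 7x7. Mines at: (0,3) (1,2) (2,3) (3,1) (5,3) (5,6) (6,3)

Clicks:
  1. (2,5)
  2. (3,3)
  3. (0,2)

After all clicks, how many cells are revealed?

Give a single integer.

Click 1 (2,5) count=0: revealed 15 new [(0,4) (0,5) (0,6) (1,4) (1,5) (1,6) (2,4) (2,5) (2,6) (3,4) (3,5) (3,6) (4,4) (4,5) (4,6)] -> total=15
Click 2 (3,3) count=1: revealed 1 new [(3,3)] -> total=16
Click 3 (0,2) count=2: revealed 1 new [(0,2)] -> total=17

Answer: 17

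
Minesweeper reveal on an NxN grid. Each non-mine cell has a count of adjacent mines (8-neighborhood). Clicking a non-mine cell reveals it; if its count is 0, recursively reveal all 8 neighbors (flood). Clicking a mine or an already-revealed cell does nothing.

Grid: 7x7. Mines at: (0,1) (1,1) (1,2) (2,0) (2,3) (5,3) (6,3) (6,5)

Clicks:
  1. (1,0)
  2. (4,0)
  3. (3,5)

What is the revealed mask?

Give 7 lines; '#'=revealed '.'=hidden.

Answer: ...####
#..####
....###
###.###
###.###
###.###
###....

Derivation:
Click 1 (1,0) count=3: revealed 1 new [(1,0)] -> total=1
Click 2 (4,0) count=0: revealed 12 new [(3,0) (3,1) (3,2) (4,0) (4,1) (4,2) (5,0) (5,1) (5,2) (6,0) (6,1) (6,2)] -> total=13
Click 3 (3,5) count=0: revealed 20 new [(0,3) (0,4) (0,5) (0,6) (1,3) (1,4) (1,5) (1,6) (2,4) (2,5) (2,6) (3,4) (3,5) (3,6) (4,4) (4,5) (4,6) (5,4) (5,5) (5,6)] -> total=33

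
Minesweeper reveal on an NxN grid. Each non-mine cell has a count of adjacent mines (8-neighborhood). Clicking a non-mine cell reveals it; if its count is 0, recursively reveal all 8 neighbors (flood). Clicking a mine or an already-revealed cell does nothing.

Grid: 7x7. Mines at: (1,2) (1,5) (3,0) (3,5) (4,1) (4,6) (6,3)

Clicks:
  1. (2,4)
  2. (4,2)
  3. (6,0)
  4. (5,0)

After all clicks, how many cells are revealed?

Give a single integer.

Click 1 (2,4) count=2: revealed 1 new [(2,4)] -> total=1
Click 2 (4,2) count=1: revealed 1 new [(4,2)] -> total=2
Click 3 (6,0) count=0: revealed 6 new [(5,0) (5,1) (5,2) (6,0) (6,1) (6,2)] -> total=8
Click 4 (5,0) count=1: revealed 0 new [(none)] -> total=8

Answer: 8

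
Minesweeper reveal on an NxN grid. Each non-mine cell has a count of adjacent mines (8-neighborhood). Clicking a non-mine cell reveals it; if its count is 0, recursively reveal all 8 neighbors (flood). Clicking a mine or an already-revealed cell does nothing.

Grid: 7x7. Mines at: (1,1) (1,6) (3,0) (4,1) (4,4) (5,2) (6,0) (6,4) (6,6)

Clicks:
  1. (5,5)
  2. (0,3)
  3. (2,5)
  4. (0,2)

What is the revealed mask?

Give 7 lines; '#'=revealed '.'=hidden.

Answer: ..####.
..####.
..####.
..####.
.......
.....#.
.......

Derivation:
Click 1 (5,5) count=3: revealed 1 new [(5,5)] -> total=1
Click 2 (0,3) count=0: revealed 16 new [(0,2) (0,3) (0,4) (0,5) (1,2) (1,3) (1,4) (1,5) (2,2) (2,3) (2,4) (2,5) (3,2) (3,3) (3,4) (3,5)] -> total=17
Click 3 (2,5) count=1: revealed 0 new [(none)] -> total=17
Click 4 (0,2) count=1: revealed 0 new [(none)] -> total=17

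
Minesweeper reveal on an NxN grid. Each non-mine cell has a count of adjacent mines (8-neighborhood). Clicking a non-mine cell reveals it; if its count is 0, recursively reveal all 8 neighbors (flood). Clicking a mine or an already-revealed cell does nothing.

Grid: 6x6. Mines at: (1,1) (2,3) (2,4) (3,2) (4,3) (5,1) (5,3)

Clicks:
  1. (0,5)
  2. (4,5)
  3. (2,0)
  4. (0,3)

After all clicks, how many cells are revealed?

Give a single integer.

Click 1 (0,5) count=0: revealed 8 new [(0,2) (0,3) (0,4) (0,5) (1,2) (1,3) (1,4) (1,5)] -> total=8
Click 2 (4,5) count=0: revealed 6 new [(3,4) (3,5) (4,4) (4,5) (5,4) (5,5)] -> total=14
Click 3 (2,0) count=1: revealed 1 new [(2,0)] -> total=15
Click 4 (0,3) count=0: revealed 0 new [(none)] -> total=15

Answer: 15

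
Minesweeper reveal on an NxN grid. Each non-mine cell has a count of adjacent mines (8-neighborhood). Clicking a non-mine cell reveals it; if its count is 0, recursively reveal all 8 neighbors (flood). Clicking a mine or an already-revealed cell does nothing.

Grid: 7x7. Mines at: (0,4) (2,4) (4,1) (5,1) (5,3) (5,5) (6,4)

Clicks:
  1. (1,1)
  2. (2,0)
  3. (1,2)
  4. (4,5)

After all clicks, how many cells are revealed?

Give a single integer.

Click 1 (1,1) count=0: revealed 16 new [(0,0) (0,1) (0,2) (0,3) (1,0) (1,1) (1,2) (1,3) (2,0) (2,1) (2,2) (2,3) (3,0) (3,1) (3,2) (3,3)] -> total=16
Click 2 (2,0) count=0: revealed 0 new [(none)] -> total=16
Click 3 (1,2) count=0: revealed 0 new [(none)] -> total=16
Click 4 (4,5) count=1: revealed 1 new [(4,5)] -> total=17

Answer: 17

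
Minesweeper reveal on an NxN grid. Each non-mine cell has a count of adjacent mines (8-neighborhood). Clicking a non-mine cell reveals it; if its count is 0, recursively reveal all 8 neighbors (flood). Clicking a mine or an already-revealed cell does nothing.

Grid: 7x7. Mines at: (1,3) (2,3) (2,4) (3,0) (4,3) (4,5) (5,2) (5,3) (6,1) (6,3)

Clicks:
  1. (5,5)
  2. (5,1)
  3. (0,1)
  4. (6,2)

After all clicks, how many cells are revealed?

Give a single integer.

Click 1 (5,5) count=1: revealed 1 new [(5,5)] -> total=1
Click 2 (5,1) count=2: revealed 1 new [(5,1)] -> total=2
Click 3 (0,1) count=0: revealed 9 new [(0,0) (0,1) (0,2) (1,0) (1,1) (1,2) (2,0) (2,1) (2,2)] -> total=11
Click 4 (6,2) count=4: revealed 1 new [(6,2)] -> total=12

Answer: 12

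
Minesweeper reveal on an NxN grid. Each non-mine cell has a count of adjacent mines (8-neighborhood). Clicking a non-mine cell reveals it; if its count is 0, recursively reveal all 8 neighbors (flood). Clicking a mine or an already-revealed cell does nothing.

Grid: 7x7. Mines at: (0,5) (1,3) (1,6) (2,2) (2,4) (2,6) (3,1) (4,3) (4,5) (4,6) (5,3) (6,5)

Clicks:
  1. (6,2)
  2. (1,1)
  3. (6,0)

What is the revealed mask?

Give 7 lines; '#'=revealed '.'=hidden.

Click 1 (6,2) count=1: revealed 1 new [(6,2)] -> total=1
Click 2 (1,1) count=1: revealed 1 new [(1,1)] -> total=2
Click 3 (6,0) count=0: revealed 8 new [(4,0) (4,1) (4,2) (5,0) (5,1) (5,2) (6,0) (6,1)] -> total=10

Answer: .......
.#.....
.......
.......
###....
###....
###....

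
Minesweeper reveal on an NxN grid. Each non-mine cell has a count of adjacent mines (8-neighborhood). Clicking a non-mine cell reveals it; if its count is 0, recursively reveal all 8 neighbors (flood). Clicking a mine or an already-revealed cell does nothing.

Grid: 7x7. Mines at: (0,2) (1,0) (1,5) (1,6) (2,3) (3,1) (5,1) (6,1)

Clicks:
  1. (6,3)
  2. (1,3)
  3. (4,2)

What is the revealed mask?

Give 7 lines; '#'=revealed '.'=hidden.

Answer: .......
...#...
....###
..#####
..#####
..#####
..#####

Derivation:
Click 1 (6,3) count=0: revealed 23 new [(2,4) (2,5) (2,6) (3,2) (3,3) (3,4) (3,5) (3,6) (4,2) (4,3) (4,4) (4,5) (4,6) (5,2) (5,3) (5,4) (5,5) (5,6) (6,2) (6,3) (6,4) (6,5) (6,6)] -> total=23
Click 2 (1,3) count=2: revealed 1 new [(1,3)] -> total=24
Click 3 (4,2) count=2: revealed 0 new [(none)] -> total=24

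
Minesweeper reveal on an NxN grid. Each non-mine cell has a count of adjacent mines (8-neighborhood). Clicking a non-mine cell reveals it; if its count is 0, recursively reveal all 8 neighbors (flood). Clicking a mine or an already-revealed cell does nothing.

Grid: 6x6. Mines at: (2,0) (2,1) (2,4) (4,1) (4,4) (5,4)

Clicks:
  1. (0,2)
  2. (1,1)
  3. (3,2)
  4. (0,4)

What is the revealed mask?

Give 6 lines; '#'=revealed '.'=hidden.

Answer: ######
######
......
..#...
......
......

Derivation:
Click 1 (0,2) count=0: revealed 12 new [(0,0) (0,1) (0,2) (0,3) (0,4) (0,5) (1,0) (1,1) (1,2) (1,3) (1,4) (1,5)] -> total=12
Click 2 (1,1) count=2: revealed 0 new [(none)] -> total=12
Click 3 (3,2) count=2: revealed 1 new [(3,2)] -> total=13
Click 4 (0,4) count=0: revealed 0 new [(none)] -> total=13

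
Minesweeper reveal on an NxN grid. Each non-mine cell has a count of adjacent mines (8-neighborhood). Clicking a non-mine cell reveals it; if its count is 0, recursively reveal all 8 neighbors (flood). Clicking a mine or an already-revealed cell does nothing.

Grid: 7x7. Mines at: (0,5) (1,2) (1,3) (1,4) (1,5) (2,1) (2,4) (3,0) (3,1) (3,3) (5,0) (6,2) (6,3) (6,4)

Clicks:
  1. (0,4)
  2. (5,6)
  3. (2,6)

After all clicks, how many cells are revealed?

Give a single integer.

Click 1 (0,4) count=4: revealed 1 new [(0,4)] -> total=1
Click 2 (5,6) count=0: revealed 13 new [(2,5) (2,6) (3,4) (3,5) (3,6) (4,4) (4,5) (4,6) (5,4) (5,5) (5,6) (6,5) (6,6)] -> total=14
Click 3 (2,6) count=1: revealed 0 new [(none)] -> total=14

Answer: 14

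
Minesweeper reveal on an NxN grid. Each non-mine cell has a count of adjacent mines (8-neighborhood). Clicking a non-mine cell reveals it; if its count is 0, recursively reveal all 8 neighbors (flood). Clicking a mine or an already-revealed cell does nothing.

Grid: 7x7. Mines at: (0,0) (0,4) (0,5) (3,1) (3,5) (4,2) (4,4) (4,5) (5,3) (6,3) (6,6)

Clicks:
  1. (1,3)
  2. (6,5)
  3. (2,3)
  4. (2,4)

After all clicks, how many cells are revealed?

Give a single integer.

Click 1 (1,3) count=1: revealed 1 new [(1,3)] -> total=1
Click 2 (6,5) count=1: revealed 1 new [(6,5)] -> total=2
Click 3 (2,3) count=0: revealed 13 new [(0,1) (0,2) (0,3) (1,1) (1,2) (1,4) (2,1) (2,2) (2,3) (2,4) (3,2) (3,3) (3,4)] -> total=15
Click 4 (2,4) count=1: revealed 0 new [(none)] -> total=15

Answer: 15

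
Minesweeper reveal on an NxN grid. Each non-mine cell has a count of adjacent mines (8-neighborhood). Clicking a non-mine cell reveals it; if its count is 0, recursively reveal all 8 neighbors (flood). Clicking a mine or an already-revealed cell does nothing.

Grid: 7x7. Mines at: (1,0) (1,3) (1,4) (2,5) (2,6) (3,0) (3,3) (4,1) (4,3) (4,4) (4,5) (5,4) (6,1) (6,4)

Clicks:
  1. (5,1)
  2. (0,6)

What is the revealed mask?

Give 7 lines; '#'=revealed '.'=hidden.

Answer: .....##
.....##
.......
.......
.......
.#.....
.......

Derivation:
Click 1 (5,1) count=2: revealed 1 new [(5,1)] -> total=1
Click 2 (0,6) count=0: revealed 4 new [(0,5) (0,6) (1,5) (1,6)] -> total=5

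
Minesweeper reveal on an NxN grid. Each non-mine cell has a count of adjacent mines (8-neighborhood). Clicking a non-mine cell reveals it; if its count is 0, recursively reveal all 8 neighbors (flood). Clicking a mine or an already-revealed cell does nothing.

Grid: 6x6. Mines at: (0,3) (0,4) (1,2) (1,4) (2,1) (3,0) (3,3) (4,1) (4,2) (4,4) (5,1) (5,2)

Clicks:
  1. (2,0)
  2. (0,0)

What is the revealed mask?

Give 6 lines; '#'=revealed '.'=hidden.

Click 1 (2,0) count=2: revealed 1 new [(2,0)] -> total=1
Click 2 (0,0) count=0: revealed 4 new [(0,0) (0,1) (1,0) (1,1)] -> total=5

Answer: ##....
##....
#.....
......
......
......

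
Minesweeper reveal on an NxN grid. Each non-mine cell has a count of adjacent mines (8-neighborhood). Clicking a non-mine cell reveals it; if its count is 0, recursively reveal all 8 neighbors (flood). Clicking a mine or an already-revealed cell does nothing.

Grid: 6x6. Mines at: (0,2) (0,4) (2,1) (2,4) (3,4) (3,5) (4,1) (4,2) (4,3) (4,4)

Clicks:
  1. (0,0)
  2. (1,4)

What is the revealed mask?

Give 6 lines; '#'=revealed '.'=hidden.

Click 1 (0,0) count=0: revealed 4 new [(0,0) (0,1) (1,0) (1,1)] -> total=4
Click 2 (1,4) count=2: revealed 1 new [(1,4)] -> total=5

Answer: ##....
##..#.
......
......
......
......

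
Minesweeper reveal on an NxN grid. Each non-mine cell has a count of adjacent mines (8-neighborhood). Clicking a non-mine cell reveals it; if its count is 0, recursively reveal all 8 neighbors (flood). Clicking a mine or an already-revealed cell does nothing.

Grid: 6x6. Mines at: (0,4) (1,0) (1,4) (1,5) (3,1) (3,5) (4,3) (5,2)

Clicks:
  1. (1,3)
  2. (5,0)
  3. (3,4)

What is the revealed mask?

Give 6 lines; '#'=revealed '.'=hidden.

Answer: ......
...#..
......
....#.
##....
##....

Derivation:
Click 1 (1,3) count=2: revealed 1 new [(1,3)] -> total=1
Click 2 (5,0) count=0: revealed 4 new [(4,0) (4,1) (5,0) (5,1)] -> total=5
Click 3 (3,4) count=2: revealed 1 new [(3,4)] -> total=6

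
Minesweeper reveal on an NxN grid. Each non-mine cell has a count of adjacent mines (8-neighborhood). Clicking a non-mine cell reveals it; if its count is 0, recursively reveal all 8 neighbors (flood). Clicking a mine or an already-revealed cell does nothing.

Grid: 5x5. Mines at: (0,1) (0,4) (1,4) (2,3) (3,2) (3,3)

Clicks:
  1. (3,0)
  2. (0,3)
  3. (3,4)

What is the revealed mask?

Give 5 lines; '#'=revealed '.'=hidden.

Click 1 (3,0) count=0: revealed 8 new [(1,0) (1,1) (2,0) (2,1) (3,0) (3,1) (4,0) (4,1)] -> total=8
Click 2 (0,3) count=2: revealed 1 new [(0,3)] -> total=9
Click 3 (3,4) count=2: revealed 1 new [(3,4)] -> total=10

Answer: ...#.
##...
##...
##..#
##...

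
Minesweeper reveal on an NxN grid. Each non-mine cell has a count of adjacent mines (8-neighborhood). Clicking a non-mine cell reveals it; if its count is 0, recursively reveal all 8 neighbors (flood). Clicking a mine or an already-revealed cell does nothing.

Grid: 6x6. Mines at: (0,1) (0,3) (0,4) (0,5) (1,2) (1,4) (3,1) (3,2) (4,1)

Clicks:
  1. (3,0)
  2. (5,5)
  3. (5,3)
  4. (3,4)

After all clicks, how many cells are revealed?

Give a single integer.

Click 1 (3,0) count=2: revealed 1 new [(3,0)] -> total=1
Click 2 (5,5) count=0: revealed 14 new [(2,3) (2,4) (2,5) (3,3) (3,4) (3,5) (4,2) (4,3) (4,4) (4,5) (5,2) (5,3) (5,4) (5,5)] -> total=15
Click 3 (5,3) count=0: revealed 0 new [(none)] -> total=15
Click 4 (3,4) count=0: revealed 0 new [(none)] -> total=15

Answer: 15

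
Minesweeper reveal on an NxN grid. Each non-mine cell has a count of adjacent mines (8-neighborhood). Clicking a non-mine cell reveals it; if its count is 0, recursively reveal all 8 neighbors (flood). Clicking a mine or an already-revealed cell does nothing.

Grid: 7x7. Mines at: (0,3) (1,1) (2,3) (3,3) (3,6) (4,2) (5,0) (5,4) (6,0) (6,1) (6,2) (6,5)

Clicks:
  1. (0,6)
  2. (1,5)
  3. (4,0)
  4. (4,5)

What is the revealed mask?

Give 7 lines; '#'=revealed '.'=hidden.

Click 1 (0,6) count=0: revealed 9 new [(0,4) (0,5) (0,6) (1,4) (1,5) (1,6) (2,4) (2,5) (2,6)] -> total=9
Click 2 (1,5) count=0: revealed 0 new [(none)] -> total=9
Click 3 (4,0) count=1: revealed 1 new [(4,0)] -> total=10
Click 4 (4,5) count=2: revealed 1 new [(4,5)] -> total=11

Answer: ....###
....###
....###
.......
#....#.
.......
.......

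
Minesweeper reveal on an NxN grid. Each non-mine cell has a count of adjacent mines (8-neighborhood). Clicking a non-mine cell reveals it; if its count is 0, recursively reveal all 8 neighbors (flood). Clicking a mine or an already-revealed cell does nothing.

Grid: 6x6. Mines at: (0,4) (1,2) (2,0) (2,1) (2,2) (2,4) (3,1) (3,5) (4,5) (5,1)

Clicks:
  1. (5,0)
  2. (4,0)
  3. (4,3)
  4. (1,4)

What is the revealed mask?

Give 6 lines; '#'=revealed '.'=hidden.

Answer: ......
....#.
......
..###.
#.###.
#.###.

Derivation:
Click 1 (5,0) count=1: revealed 1 new [(5,0)] -> total=1
Click 2 (4,0) count=2: revealed 1 new [(4,0)] -> total=2
Click 3 (4,3) count=0: revealed 9 new [(3,2) (3,3) (3,4) (4,2) (4,3) (4,4) (5,2) (5,3) (5,4)] -> total=11
Click 4 (1,4) count=2: revealed 1 new [(1,4)] -> total=12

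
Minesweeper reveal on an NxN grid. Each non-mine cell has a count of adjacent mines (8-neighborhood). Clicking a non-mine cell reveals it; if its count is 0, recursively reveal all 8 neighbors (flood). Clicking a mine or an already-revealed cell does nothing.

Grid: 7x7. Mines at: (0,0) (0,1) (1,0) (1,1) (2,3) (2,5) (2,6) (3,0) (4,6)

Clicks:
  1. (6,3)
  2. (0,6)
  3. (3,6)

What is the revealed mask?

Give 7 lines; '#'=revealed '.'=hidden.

Answer: ..#####
..#####
.......
.######
######.
#######
#######

Derivation:
Click 1 (6,3) count=0: revealed 25 new [(3,1) (3,2) (3,3) (3,4) (3,5) (4,0) (4,1) (4,2) (4,3) (4,4) (4,5) (5,0) (5,1) (5,2) (5,3) (5,4) (5,5) (5,6) (6,0) (6,1) (6,2) (6,3) (6,4) (6,5) (6,6)] -> total=25
Click 2 (0,6) count=0: revealed 10 new [(0,2) (0,3) (0,4) (0,5) (0,6) (1,2) (1,3) (1,4) (1,5) (1,6)] -> total=35
Click 3 (3,6) count=3: revealed 1 new [(3,6)] -> total=36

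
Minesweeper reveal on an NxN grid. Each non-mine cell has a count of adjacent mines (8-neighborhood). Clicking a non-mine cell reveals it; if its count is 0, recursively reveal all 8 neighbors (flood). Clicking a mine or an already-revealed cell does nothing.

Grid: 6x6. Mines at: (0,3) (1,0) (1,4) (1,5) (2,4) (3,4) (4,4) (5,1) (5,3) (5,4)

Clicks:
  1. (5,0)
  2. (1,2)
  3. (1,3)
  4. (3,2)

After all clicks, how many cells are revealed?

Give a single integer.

Click 1 (5,0) count=1: revealed 1 new [(5,0)] -> total=1
Click 2 (1,2) count=1: revealed 1 new [(1,2)] -> total=2
Click 3 (1,3) count=3: revealed 1 new [(1,3)] -> total=3
Click 4 (3,2) count=0: revealed 13 new [(1,1) (2,0) (2,1) (2,2) (2,3) (3,0) (3,1) (3,2) (3,3) (4,0) (4,1) (4,2) (4,3)] -> total=16

Answer: 16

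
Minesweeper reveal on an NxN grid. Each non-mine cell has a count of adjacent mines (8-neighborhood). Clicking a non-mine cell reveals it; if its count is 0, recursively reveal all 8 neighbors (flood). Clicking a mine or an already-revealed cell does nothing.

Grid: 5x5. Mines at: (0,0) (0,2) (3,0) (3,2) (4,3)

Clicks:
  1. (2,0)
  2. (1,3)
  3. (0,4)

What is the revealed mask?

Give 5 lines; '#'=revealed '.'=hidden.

Click 1 (2,0) count=1: revealed 1 new [(2,0)] -> total=1
Click 2 (1,3) count=1: revealed 1 new [(1,3)] -> total=2
Click 3 (0,4) count=0: revealed 7 new [(0,3) (0,4) (1,4) (2,3) (2,4) (3,3) (3,4)] -> total=9

Answer: ...##
...##
#..##
...##
.....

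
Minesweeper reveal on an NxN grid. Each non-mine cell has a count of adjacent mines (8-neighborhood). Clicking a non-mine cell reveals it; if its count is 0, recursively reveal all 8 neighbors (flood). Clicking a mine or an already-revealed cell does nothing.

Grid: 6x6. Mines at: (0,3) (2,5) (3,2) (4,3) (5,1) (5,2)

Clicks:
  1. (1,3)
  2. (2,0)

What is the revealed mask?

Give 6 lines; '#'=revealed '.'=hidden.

Answer: ###...
####..
###...
##....
##....
......

Derivation:
Click 1 (1,3) count=1: revealed 1 new [(1,3)] -> total=1
Click 2 (2,0) count=0: revealed 13 new [(0,0) (0,1) (0,2) (1,0) (1,1) (1,2) (2,0) (2,1) (2,2) (3,0) (3,1) (4,0) (4,1)] -> total=14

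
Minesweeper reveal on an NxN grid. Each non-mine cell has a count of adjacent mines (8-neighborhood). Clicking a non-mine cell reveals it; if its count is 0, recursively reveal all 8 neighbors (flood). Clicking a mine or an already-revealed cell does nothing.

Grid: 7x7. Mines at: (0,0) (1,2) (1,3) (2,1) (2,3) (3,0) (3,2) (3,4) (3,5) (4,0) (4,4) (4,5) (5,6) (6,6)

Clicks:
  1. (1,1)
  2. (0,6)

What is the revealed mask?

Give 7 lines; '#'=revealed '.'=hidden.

Answer: ....###
.#..###
....###
.......
.......
.......
.......

Derivation:
Click 1 (1,1) count=3: revealed 1 new [(1,1)] -> total=1
Click 2 (0,6) count=0: revealed 9 new [(0,4) (0,5) (0,6) (1,4) (1,5) (1,6) (2,4) (2,5) (2,6)] -> total=10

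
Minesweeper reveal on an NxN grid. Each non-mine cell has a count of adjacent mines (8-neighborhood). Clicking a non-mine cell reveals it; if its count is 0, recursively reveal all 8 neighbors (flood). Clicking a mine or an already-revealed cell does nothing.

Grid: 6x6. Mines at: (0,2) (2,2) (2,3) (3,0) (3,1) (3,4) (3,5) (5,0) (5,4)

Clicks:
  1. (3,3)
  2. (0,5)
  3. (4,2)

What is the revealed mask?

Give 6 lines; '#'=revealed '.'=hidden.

Click 1 (3,3) count=3: revealed 1 new [(3,3)] -> total=1
Click 2 (0,5) count=0: revealed 8 new [(0,3) (0,4) (0,5) (1,3) (1,4) (1,5) (2,4) (2,5)] -> total=9
Click 3 (4,2) count=1: revealed 1 new [(4,2)] -> total=10

Answer: ...###
...###
....##
...#..
..#...
......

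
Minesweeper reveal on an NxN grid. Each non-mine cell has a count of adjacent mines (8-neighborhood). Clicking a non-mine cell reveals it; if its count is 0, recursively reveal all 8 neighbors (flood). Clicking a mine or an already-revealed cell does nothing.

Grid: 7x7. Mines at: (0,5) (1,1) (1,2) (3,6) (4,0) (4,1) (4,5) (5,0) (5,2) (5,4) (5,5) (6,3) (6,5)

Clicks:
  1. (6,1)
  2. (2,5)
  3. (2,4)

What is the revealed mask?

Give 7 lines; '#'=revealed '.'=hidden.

Click 1 (6,1) count=2: revealed 1 new [(6,1)] -> total=1
Click 2 (2,5) count=1: revealed 1 new [(2,5)] -> total=2
Click 3 (2,4) count=0: revealed 13 new [(1,3) (1,4) (1,5) (2,2) (2,3) (2,4) (3,2) (3,3) (3,4) (3,5) (4,2) (4,3) (4,4)] -> total=15

Answer: .......
...###.
..####.
..####.
..###..
.......
.#.....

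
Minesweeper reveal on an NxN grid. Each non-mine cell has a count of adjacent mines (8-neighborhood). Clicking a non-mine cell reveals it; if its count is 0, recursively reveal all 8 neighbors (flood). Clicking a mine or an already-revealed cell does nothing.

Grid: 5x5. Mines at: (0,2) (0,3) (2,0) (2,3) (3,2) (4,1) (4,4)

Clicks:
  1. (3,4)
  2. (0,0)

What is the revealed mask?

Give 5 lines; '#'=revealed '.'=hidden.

Click 1 (3,4) count=2: revealed 1 new [(3,4)] -> total=1
Click 2 (0,0) count=0: revealed 4 new [(0,0) (0,1) (1,0) (1,1)] -> total=5

Answer: ##...
##...
.....
....#
.....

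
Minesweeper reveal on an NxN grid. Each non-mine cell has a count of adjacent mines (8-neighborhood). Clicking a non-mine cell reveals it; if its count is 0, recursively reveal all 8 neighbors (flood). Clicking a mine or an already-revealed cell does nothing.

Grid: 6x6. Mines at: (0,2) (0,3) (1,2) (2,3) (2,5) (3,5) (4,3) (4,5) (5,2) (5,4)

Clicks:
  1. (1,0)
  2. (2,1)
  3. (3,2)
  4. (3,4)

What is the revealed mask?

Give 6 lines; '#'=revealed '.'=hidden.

Click 1 (1,0) count=0: revealed 15 new [(0,0) (0,1) (1,0) (1,1) (2,0) (2,1) (2,2) (3,0) (3,1) (3,2) (4,0) (4,1) (4,2) (5,0) (5,1)] -> total=15
Click 2 (2,1) count=1: revealed 0 new [(none)] -> total=15
Click 3 (3,2) count=2: revealed 0 new [(none)] -> total=15
Click 4 (3,4) count=5: revealed 1 new [(3,4)] -> total=16

Answer: ##....
##....
###...
###.#.
###...
##....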